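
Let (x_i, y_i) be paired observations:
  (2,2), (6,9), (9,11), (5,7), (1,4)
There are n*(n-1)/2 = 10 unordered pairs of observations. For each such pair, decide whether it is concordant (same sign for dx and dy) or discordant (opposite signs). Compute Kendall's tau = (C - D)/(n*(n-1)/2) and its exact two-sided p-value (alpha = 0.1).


Step 1: Enumerate the 10 unordered pairs (i,j) with i<j and classify each by sign(x_j-x_i) * sign(y_j-y_i).
  (1,2):dx=+4,dy=+7->C; (1,3):dx=+7,dy=+9->C; (1,4):dx=+3,dy=+5->C; (1,5):dx=-1,dy=+2->D
  (2,3):dx=+3,dy=+2->C; (2,4):dx=-1,dy=-2->C; (2,5):dx=-5,dy=-5->C; (3,4):dx=-4,dy=-4->C
  (3,5):dx=-8,dy=-7->C; (4,5):dx=-4,dy=-3->C
Step 2: C = 9, D = 1, total pairs = 10.
Step 3: tau = (C - D)/(n(n-1)/2) = (9 - 1)/10 = 0.800000.
Step 4: Exact two-sided p-value (enumerate n! = 120 permutations of y under H0): p = 0.083333.
Step 5: alpha = 0.1. reject H0.

tau_b = 0.8000 (C=9, D=1), p = 0.083333, reject H0.


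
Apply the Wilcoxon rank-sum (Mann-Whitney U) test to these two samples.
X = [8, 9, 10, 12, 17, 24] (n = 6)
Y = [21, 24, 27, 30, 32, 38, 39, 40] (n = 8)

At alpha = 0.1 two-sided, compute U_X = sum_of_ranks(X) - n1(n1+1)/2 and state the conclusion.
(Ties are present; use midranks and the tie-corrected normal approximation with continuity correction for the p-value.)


Step 1: Combine and sort all 14 observations; assign midranks.
sorted (value, group): (8,X), (9,X), (10,X), (12,X), (17,X), (21,Y), (24,X), (24,Y), (27,Y), (30,Y), (32,Y), (38,Y), (39,Y), (40,Y)
ranks: 8->1, 9->2, 10->3, 12->4, 17->5, 21->6, 24->7.5, 24->7.5, 27->9, 30->10, 32->11, 38->12, 39->13, 40->14
Step 2: Rank sum for X: R1 = 1 + 2 + 3 + 4 + 5 + 7.5 = 22.5.
Step 3: U_X = R1 - n1(n1+1)/2 = 22.5 - 6*7/2 = 22.5 - 21 = 1.5.
       U_Y = n1*n2 - U_X = 48 - 1.5 = 46.5.
Step 4: Ties are present, so use the tie-corrected normal approximation (with continuity correction) for the p-value.
Step 5: p-value = 0.004465; compare to alpha = 0.1. reject H0.

U_X = 1.5, p = 0.004465, reject H0 at alpha = 0.1.


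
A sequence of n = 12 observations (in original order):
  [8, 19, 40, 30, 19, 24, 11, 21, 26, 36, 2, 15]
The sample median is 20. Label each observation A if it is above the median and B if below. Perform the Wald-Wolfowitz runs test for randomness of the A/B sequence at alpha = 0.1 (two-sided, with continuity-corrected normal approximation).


Step 1: Compute median = 20; label A = above, B = below.
Labels in order: BBAABABAAABB  (n_A = 6, n_B = 6)
Step 2: Count runs R = 7.
Step 3: Under H0 (random ordering), E[R] = 2*n_A*n_B/(n_A+n_B) + 1 = 2*6*6/12 + 1 = 7.0000.
        Var[R] = 2*n_A*n_B*(2*n_A*n_B - n_A - n_B) / ((n_A+n_B)^2 * (n_A+n_B-1)) = 4320/1584 = 2.7273.
        SD[R] = 1.6514.
Step 4: R = E[R], so z = 0 with no continuity correction.
Step 5: Two-sided p-value via normal approximation = 2*(1 - Phi(|z|)) = 1.000000.
Step 6: alpha = 0.1. fail to reject H0.

R = 7, z = 0.0000, p = 1.000000, fail to reject H0.


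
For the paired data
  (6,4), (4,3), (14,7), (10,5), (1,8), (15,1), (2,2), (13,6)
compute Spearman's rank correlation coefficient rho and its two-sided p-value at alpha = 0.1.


Step 1: Rank x and y separately (midranks; no ties here).
rank(x): 6->4, 4->3, 14->7, 10->5, 1->1, 15->8, 2->2, 13->6
rank(y): 4->4, 3->3, 7->7, 5->5, 8->8, 1->1, 2->2, 6->6
Step 2: d_i = R_x(i) - R_y(i); compute d_i^2.
  (4-4)^2=0, (3-3)^2=0, (7-7)^2=0, (5-5)^2=0, (1-8)^2=49, (8-1)^2=49, (2-2)^2=0, (6-6)^2=0
sum(d^2) = 98.
Step 3: rho = 1 - 6*98 / (8*(8^2 - 1)) = 1 - 588/504 = -0.166667.
Step 4: Under H0, t = rho * sqrt((n-2)/(1-rho^2)) = -0.4140 ~ t(6).
Step 5: Two-sided p-value from the t-distribution with 6 df = 0.693239.
Step 6: alpha = 0.1. fail to reject H0.

rho = -0.1667, p = 0.693239, fail to reject H0 at alpha = 0.1.


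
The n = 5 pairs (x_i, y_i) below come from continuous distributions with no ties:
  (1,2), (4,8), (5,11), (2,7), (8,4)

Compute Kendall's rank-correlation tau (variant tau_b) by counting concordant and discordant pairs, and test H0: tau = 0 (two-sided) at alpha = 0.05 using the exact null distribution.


Step 1: Enumerate the 10 unordered pairs (i,j) with i<j and classify each by sign(x_j-x_i) * sign(y_j-y_i).
  (1,2):dx=+3,dy=+6->C; (1,3):dx=+4,dy=+9->C; (1,4):dx=+1,dy=+5->C; (1,5):dx=+7,dy=+2->C
  (2,3):dx=+1,dy=+3->C; (2,4):dx=-2,dy=-1->C; (2,5):dx=+4,dy=-4->D; (3,4):dx=-3,dy=-4->C
  (3,5):dx=+3,dy=-7->D; (4,5):dx=+6,dy=-3->D
Step 2: C = 7, D = 3, total pairs = 10.
Step 3: tau = (C - D)/(n(n-1)/2) = (7 - 3)/10 = 0.400000.
Step 4: Exact two-sided p-value (enumerate n! = 120 permutations of y under H0): p = 0.483333.
Step 5: alpha = 0.05. fail to reject H0.

tau_b = 0.4000 (C=7, D=3), p = 0.483333, fail to reject H0.


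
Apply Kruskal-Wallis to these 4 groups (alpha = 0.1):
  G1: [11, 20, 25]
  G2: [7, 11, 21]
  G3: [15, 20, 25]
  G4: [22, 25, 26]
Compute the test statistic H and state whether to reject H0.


Step 1: Combine all N = 12 observations and assign midranks.
sorted (value, group, rank): (7,G2,1), (11,G1,2.5), (11,G2,2.5), (15,G3,4), (20,G1,5.5), (20,G3,5.5), (21,G2,7), (22,G4,8), (25,G1,10), (25,G3,10), (25,G4,10), (26,G4,12)
Step 2: Sum ranks within each group.
R_1 = 18 (n_1 = 3)
R_2 = 10.5 (n_2 = 3)
R_3 = 19.5 (n_3 = 3)
R_4 = 30 (n_4 = 3)
Step 3: H = 12/(N(N+1)) * sum(R_i^2/n_i) - 3(N+1)
     = 12/(12*13) * (18^2/3 + 10.5^2/3 + 19.5^2/3 + 30^2/3) - 3*13
     = 0.076923 * 571.5 - 39
     = 4.961538.
Step 4: Ties present; correction factor C = 1 - 36/(12^3 - 12) = 0.979021. Corrected H = 4.961538 / 0.979021 = 5.067857.
Step 5: Under H0, H ~ chi^2(3); p-value = 0.166895.
Step 6: alpha = 0.1. fail to reject H0.

H = 5.0679, df = 3, p = 0.166895, fail to reject H0.


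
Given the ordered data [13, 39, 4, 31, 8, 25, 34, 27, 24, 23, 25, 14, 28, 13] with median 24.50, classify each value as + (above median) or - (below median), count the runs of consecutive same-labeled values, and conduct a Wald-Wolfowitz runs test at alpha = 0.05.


Step 1: Compute median = 24.50; label A = above, B = below.
Labels in order: BABABAAABBABAB  (n_A = 7, n_B = 7)
Step 2: Count runs R = 11.
Step 3: Under H0 (random ordering), E[R] = 2*n_A*n_B/(n_A+n_B) + 1 = 2*7*7/14 + 1 = 8.0000.
        Var[R] = 2*n_A*n_B*(2*n_A*n_B - n_A - n_B) / ((n_A+n_B)^2 * (n_A+n_B-1)) = 8232/2548 = 3.2308.
        SD[R] = 1.7974.
Step 4: Continuity-corrected z = (R - 0.5 - E[R]) / SD[R] = (11 - 0.5 - 8.0000) / 1.7974 = 1.3909.
Step 5: Two-sided p-value via normal approximation = 2*(1 - Phi(|z|)) = 0.164264.
Step 6: alpha = 0.05. fail to reject H0.

R = 11, z = 1.3909, p = 0.164264, fail to reject H0.


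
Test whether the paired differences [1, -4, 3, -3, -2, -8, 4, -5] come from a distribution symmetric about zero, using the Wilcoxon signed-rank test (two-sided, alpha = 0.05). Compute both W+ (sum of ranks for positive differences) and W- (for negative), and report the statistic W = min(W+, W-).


Step 1: Drop any zero differences (none here) and take |d_i|.
|d| = [1, 4, 3, 3, 2, 8, 4, 5]
Step 2: Midrank |d_i| (ties get averaged ranks).
ranks: |1|->1, |4|->5.5, |3|->3.5, |3|->3.5, |2|->2, |8|->8, |4|->5.5, |5|->7
Step 3: Attach original signs; sum ranks with positive sign and with negative sign.
W+ = 1 + 3.5 + 5.5 = 10
W- = 5.5 + 3.5 + 2 + 8 + 7 = 26
(Check: W+ + W- = 36 should equal n(n+1)/2 = 36.)
Step 4: Test statistic W = min(W+, W-) = 10.
Step 5: Ties in |d|, so use the tie-corrected normal approximation.
        E[W] = n(n+1)/4 = 8*9/4 = 18.
        Tie groups: |d|=3 (t=2), |d|=4 (t=2); sum(t^3 - t) = 12.
        Var[W] = n(n+1)(2n+1)/24 - sum(t^3-t)/48 = 1224/24 - 12/48 = 50.75.
        z = (W - E[W]) / sqrt(Var[W]) = (10 - 18) / 7.1239 = -1.1230.
        Two-sided p = 2*Phi(z) = 0.261446.
Step 6: alpha = 0.05. fail to reject H0.

W+ = 10, W- = 26, W = min = 10, p = 0.261446, fail to reject H0.


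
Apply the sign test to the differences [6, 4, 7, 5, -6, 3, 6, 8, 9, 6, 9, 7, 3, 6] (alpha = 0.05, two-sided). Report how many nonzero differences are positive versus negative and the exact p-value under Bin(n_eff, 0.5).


Step 1: Discard zero differences. Original n = 14; n_eff = number of nonzero differences = 14.
Nonzero differences (with sign): +6, +4, +7, +5, -6, +3, +6, +8, +9, +6, +9, +7, +3, +6
Step 2: Count signs: positive = 13, negative = 1.
Step 3: Under H0: P(positive) = 0.5, so the number of positives S ~ Bin(14, 0.5).
Step 4: Two-sided exact p-value = sum of Bin(14,0.5) probabilities at or below the observed probability = 0.001831.
Step 5: alpha = 0.05. reject H0.

n_eff = 14, pos = 13, neg = 1, p = 0.001831, reject H0.


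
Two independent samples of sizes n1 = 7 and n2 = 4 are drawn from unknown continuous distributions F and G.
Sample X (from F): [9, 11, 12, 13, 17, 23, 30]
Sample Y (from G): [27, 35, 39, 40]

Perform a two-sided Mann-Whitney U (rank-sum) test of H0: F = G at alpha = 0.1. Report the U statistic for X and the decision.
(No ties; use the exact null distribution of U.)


Step 1: Combine and sort all 11 observations; assign midranks.
sorted (value, group): (9,X), (11,X), (12,X), (13,X), (17,X), (23,X), (27,Y), (30,X), (35,Y), (39,Y), (40,Y)
ranks: 9->1, 11->2, 12->3, 13->4, 17->5, 23->6, 27->7, 30->8, 35->9, 39->10, 40->11
Step 2: Rank sum for X: R1 = 1 + 2 + 3 + 4 + 5 + 6 + 8 = 29.
Step 3: U_X = R1 - n1(n1+1)/2 = 29 - 7*8/2 = 29 - 28 = 1.
       U_Y = n1*n2 - U_X = 28 - 1 = 27.
Step 4: No ties, so the exact null distribution of U (based on enumerating the C(11,7) = 330 equally likely rank assignments) gives the two-sided p-value.
Step 5: p-value = 0.012121; compare to alpha = 0.1. reject H0.

U_X = 1, p = 0.012121, reject H0 at alpha = 0.1.


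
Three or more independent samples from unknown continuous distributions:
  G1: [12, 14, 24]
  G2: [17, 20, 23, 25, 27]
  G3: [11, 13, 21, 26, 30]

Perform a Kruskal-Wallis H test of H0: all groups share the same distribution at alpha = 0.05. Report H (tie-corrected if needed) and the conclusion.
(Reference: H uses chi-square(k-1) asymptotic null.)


Step 1: Combine all N = 13 observations and assign midranks.
sorted (value, group, rank): (11,G3,1), (12,G1,2), (13,G3,3), (14,G1,4), (17,G2,5), (20,G2,6), (21,G3,7), (23,G2,8), (24,G1,9), (25,G2,10), (26,G3,11), (27,G2,12), (30,G3,13)
Step 2: Sum ranks within each group.
R_1 = 15 (n_1 = 3)
R_2 = 41 (n_2 = 5)
R_3 = 35 (n_3 = 5)
Step 3: H = 12/(N(N+1)) * sum(R_i^2/n_i) - 3(N+1)
     = 12/(13*14) * (15^2/3 + 41^2/5 + 35^2/5) - 3*14
     = 0.065934 * 656.2 - 42
     = 1.265934.
Step 4: No ties, so H is used without correction.
Step 5: Under H0, H ~ chi^2(2); p-value = 0.531014.
Step 6: alpha = 0.05. fail to reject H0.

H = 1.2659, df = 2, p = 0.531014, fail to reject H0.


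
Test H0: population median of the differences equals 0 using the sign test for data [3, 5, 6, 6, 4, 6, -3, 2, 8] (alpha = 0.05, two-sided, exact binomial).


Step 1: Discard zero differences. Original n = 9; n_eff = number of nonzero differences = 9.
Nonzero differences (with sign): +3, +5, +6, +6, +4, +6, -3, +2, +8
Step 2: Count signs: positive = 8, negative = 1.
Step 3: Under H0: P(positive) = 0.5, so the number of positives S ~ Bin(9, 0.5).
Step 4: Two-sided exact p-value = sum of Bin(9,0.5) probabilities at or below the observed probability = 0.039062.
Step 5: alpha = 0.05. reject H0.

n_eff = 9, pos = 8, neg = 1, p = 0.039062, reject H0.


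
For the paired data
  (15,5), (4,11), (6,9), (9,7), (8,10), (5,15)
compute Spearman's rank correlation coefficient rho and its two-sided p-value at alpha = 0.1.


Step 1: Rank x and y separately (midranks; no ties here).
rank(x): 15->6, 4->1, 6->3, 9->5, 8->4, 5->2
rank(y): 5->1, 11->5, 9->3, 7->2, 10->4, 15->6
Step 2: d_i = R_x(i) - R_y(i); compute d_i^2.
  (6-1)^2=25, (1-5)^2=16, (3-3)^2=0, (5-2)^2=9, (4-4)^2=0, (2-6)^2=16
sum(d^2) = 66.
Step 3: rho = 1 - 6*66 / (6*(6^2 - 1)) = 1 - 396/210 = -0.885714.
Step 4: Under H0, t = rho * sqrt((n-2)/(1-rho^2)) = -3.8158 ~ t(4).
Step 5: Two-sided p-value from the t-distribution with 4 df = 0.018845.
Step 6: alpha = 0.1. reject H0.

rho = -0.8857, p = 0.018845, reject H0 at alpha = 0.1.


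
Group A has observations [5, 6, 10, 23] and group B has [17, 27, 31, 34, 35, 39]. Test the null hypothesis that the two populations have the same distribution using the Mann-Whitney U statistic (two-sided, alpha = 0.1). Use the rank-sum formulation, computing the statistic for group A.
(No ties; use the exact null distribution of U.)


Step 1: Combine and sort all 10 observations; assign midranks.
sorted (value, group): (5,X), (6,X), (10,X), (17,Y), (23,X), (27,Y), (31,Y), (34,Y), (35,Y), (39,Y)
ranks: 5->1, 6->2, 10->3, 17->4, 23->5, 27->6, 31->7, 34->8, 35->9, 39->10
Step 2: Rank sum for X: R1 = 1 + 2 + 3 + 5 = 11.
Step 3: U_X = R1 - n1(n1+1)/2 = 11 - 4*5/2 = 11 - 10 = 1.
       U_Y = n1*n2 - U_X = 24 - 1 = 23.
Step 4: No ties, so the exact null distribution of U (based on enumerating the C(10,4) = 210 equally likely rank assignments) gives the two-sided p-value.
Step 5: p-value = 0.019048; compare to alpha = 0.1. reject H0.

U_X = 1, p = 0.019048, reject H0 at alpha = 0.1.


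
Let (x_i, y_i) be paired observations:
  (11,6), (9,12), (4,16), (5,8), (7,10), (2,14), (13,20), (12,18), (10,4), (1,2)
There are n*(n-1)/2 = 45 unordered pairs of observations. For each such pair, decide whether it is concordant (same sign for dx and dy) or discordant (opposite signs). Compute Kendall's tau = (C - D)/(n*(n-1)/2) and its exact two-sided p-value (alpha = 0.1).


Step 1: Enumerate the 45 unordered pairs (i,j) with i<j and classify each by sign(x_j-x_i) * sign(y_j-y_i).
  (1,2):dx=-2,dy=+6->D; (1,3):dx=-7,dy=+10->D; (1,4):dx=-6,dy=+2->D; (1,5):dx=-4,dy=+4->D
  (1,6):dx=-9,dy=+8->D; (1,7):dx=+2,dy=+14->C; (1,8):dx=+1,dy=+12->C; (1,9):dx=-1,dy=-2->C
  (1,10):dx=-10,dy=-4->C; (2,3):dx=-5,dy=+4->D; (2,4):dx=-4,dy=-4->C; (2,5):dx=-2,dy=-2->C
  (2,6):dx=-7,dy=+2->D; (2,7):dx=+4,dy=+8->C; (2,8):dx=+3,dy=+6->C; (2,9):dx=+1,dy=-8->D
  (2,10):dx=-8,dy=-10->C; (3,4):dx=+1,dy=-8->D; (3,5):dx=+3,dy=-6->D; (3,6):dx=-2,dy=-2->C
  (3,7):dx=+9,dy=+4->C; (3,8):dx=+8,dy=+2->C; (3,9):dx=+6,dy=-12->D; (3,10):dx=-3,dy=-14->C
  (4,5):dx=+2,dy=+2->C; (4,6):dx=-3,dy=+6->D; (4,7):dx=+8,dy=+12->C; (4,8):dx=+7,dy=+10->C
  (4,9):dx=+5,dy=-4->D; (4,10):dx=-4,dy=-6->C; (5,6):dx=-5,dy=+4->D; (5,7):dx=+6,dy=+10->C
  (5,8):dx=+5,dy=+8->C; (5,9):dx=+3,dy=-6->D; (5,10):dx=-6,dy=-8->C; (6,7):dx=+11,dy=+6->C
  (6,8):dx=+10,dy=+4->C; (6,9):dx=+8,dy=-10->D; (6,10):dx=-1,dy=-12->C; (7,8):dx=-1,dy=-2->C
  (7,9):dx=-3,dy=-16->C; (7,10):dx=-12,dy=-18->C; (8,9):dx=-2,dy=-14->C; (8,10):dx=-11,dy=-16->C
  (9,10):dx=-9,dy=-2->C
Step 2: C = 29, D = 16, total pairs = 45.
Step 3: tau = (C - D)/(n(n-1)/2) = (29 - 16)/45 = 0.288889.
Step 4: Exact two-sided p-value (enumerate n! = 3628800 permutations of y under H0): p = 0.291248.
Step 5: alpha = 0.1. fail to reject H0.

tau_b = 0.2889 (C=29, D=16), p = 0.291248, fail to reject H0.


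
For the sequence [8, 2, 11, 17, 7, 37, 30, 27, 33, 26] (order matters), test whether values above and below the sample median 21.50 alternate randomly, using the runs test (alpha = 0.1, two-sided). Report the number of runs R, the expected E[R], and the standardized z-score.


Step 1: Compute median = 21.50; label A = above, B = below.
Labels in order: BBBBBAAAAA  (n_A = 5, n_B = 5)
Step 2: Count runs R = 2.
Step 3: Under H0 (random ordering), E[R] = 2*n_A*n_B/(n_A+n_B) + 1 = 2*5*5/10 + 1 = 6.0000.
        Var[R] = 2*n_A*n_B*(2*n_A*n_B - n_A - n_B) / ((n_A+n_B)^2 * (n_A+n_B-1)) = 2000/900 = 2.2222.
        SD[R] = 1.4907.
Step 4: Continuity-corrected z = (R + 0.5 - E[R]) / SD[R] = (2 + 0.5 - 6.0000) / 1.4907 = -2.3479.
Step 5: Two-sided p-value via normal approximation = 2*(1 - Phi(|z|)) = 0.018881.
Step 6: alpha = 0.1. reject H0.

R = 2, z = -2.3479, p = 0.018881, reject H0.


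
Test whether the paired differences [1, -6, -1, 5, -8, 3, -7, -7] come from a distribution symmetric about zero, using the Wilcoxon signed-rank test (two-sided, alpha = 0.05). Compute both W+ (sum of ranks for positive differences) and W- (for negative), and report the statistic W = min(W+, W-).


Step 1: Drop any zero differences (none here) and take |d_i|.
|d| = [1, 6, 1, 5, 8, 3, 7, 7]
Step 2: Midrank |d_i| (ties get averaged ranks).
ranks: |1|->1.5, |6|->5, |1|->1.5, |5|->4, |8|->8, |3|->3, |7|->6.5, |7|->6.5
Step 3: Attach original signs; sum ranks with positive sign and with negative sign.
W+ = 1.5 + 4 + 3 = 8.5
W- = 5 + 1.5 + 8 + 6.5 + 6.5 = 27.5
(Check: W+ + W- = 36 should equal n(n+1)/2 = 36.)
Step 4: Test statistic W = min(W+, W-) = 8.5.
Step 5: Ties in |d|, so use the tie-corrected normal approximation.
        E[W] = n(n+1)/4 = 8*9/4 = 18.
        Tie groups: |d|=1 (t=2), |d|=7 (t=2); sum(t^3 - t) = 12.
        Var[W] = n(n+1)(2n+1)/24 - sum(t^3-t)/48 = 1224/24 - 12/48 = 50.75.
        z = (W - E[W]) / sqrt(Var[W]) = (8.5 - 18) / 7.1239 = -1.3335.
        Two-sided p = 2*Phi(z) = 0.182355.
Step 6: alpha = 0.05. fail to reject H0.

W+ = 8.5, W- = 27.5, W = min = 8.5, p = 0.182355, fail to reject H0.


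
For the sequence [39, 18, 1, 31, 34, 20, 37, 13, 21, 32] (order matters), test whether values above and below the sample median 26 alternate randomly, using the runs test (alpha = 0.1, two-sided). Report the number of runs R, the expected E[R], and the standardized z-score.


Step 1: Compute median = 26; label A = above, B = below.
Labels in order: ABBAABABBA  (n_A = 5, n_B = 5)
Step 2: Count runs R = 7.
Step 3: Under H0 (random ordering), E[R] = 2*n_A*n_B/(n_A+n_B) + 1 = 2*5*5/10 + 1 = 6.0000.
        Var[R] = 2*n_A*n_B*(2*n_A*n_B - n_A - n_B) / ((n_A+n_B)^2 * (n_A+n_B-1)) = 2000/900 = 2.2222.
        SD[R] = 1.4907.
Step 4: Continuity-corrected z = (R - 0.5 - E[R]) / SD[R] = (7 - 0.5 - 6.0000) / 1.4907 = 0.3354.
Step 5: Two-sided p-value via normal approximation = 2*(1 - Phi(|z|)) = 0.737316.
Step 6: alpha = 0.1. fail to reject H0.

R = 7, z = 0.3354, p = 0.737316, fail to reject H0.


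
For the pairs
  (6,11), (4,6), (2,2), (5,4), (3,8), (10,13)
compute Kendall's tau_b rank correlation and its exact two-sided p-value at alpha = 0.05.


Step 1: Enumerate the 15 unordered pairs (i,j) with i<j and classify each by sign(x_j-x_i) * sign(y_j-y_i).
  (1,2):dx=-2,dy=-5->C; (1,3):dx=-4,dy=-9->C; (1,4):dx=-1,dy=-7->C; (1,5):dx=-3,dy=-3->C
  (1,6):dx=+4,dy=+2->C; (2,3):dx=-2,dy=-4->C; (2,4):dx=+1,dy=-2->D; (2,5):dx=-1,dy=+2->D
  (2,6):dx=+6,dy=+7->C; (3,4):dx=+3,dy=+2->C; (3,5):dx=+1,dy=+6->C; (3,6):dx=+8,dy=+11->C
  (4,5):dx=-2,dy=+4->D; (4,6):dx=+5,dy=+9->C; (5,6):dx=+7,dy=+5->C
Step 2: C = 12, D = 3, total pairs = 15.
Step 3: tau = (C - D)/(n(n-1)/2) = (12 - 3)/15 = 0.600000.
Step 4: Exact two-sided p-value (enumerate n! = 720 permutations of y under H0): p = 0.136111.
Step 5: alpha = 0.05. fail to reject H0.

tau_b = 0.6000 (C=12, D=3), p = 0.136111, fail to reject H0.


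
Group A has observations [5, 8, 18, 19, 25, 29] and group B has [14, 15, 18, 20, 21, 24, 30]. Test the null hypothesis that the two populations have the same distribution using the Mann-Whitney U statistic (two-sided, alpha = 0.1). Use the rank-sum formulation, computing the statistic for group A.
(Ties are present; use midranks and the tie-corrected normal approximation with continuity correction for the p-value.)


Step 1: Combine and sort all 13 observations; assign midranks.
sorted (value, group): (5,X), (8,X), (14,Y), (15,Y), (18,X), (18,Y), (19,X), (20,Y), (21,Y), (24,Y), (25,X), (29,X), (30,Y)
ranks: 5->1, 8->2, 14->3, 15->4, 18->5.5, 18->5.5, 19->7, 20->8, 21->9, 24->10, 25->11, 29->12, 30->13
Step 2: Rank sum for X: R1 = 1 + 2 + 5.5 + 7 + 11 + 12 = 38.5.
Step 3: U_X = R1 - n1(n1+1)/2 = 38.5 - 6*7/2 = 38.5 - 21 = 17.5.
       U_Y = n1*n2 - U_X = 42 - 17.5 = 24.5.
Step 4: Ties are present, so use the tie-corrected normal approximation (with continuity correction) for the p-value.
Step 5: p-value = 0.667806; compare to alpha = 0.1. fail to reject H0.

U_X = 17.5, p = 0.667806, fail to reject H0 at alpha = 0.1.


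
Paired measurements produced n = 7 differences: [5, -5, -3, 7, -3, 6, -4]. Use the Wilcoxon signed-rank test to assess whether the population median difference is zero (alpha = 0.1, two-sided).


Step 1: Drop any zero differences (none here) and take |d_i|.
|d| = [5, 5, 3, 7, 3, 6, 4]
Step 2: Midrank |d_i| (ties get averaged ranks).
ranks: |5|->4.5, |5|->4.5, |3|->1.5, |7|->7, |3|->1.5, |6|->6, |4|->3
Step 3: Attach original signs; sum ranks with positive sign and with negative sign.
W+ = 4.5 + 7 + 6 = 17.5
W- = 4.5 + 1.5 + 1.5 + 3 = 10.5
(Check: W+ + W- = 28 should equal n(n+1)/2 = 28.)
Step 4: Test statistic W = min(W+, W-) = 10.5.
Step 5: Ties in |d|, so use the tie-corrected normal approximation.
        E[W] = n(n+1)/4 = 7*8/4 = 14.
        Tie groups: |d|=3 (t=2), |d|=5 (t=2); sum(t^3 - t) = 12.
        Var[W] = n(n+1)(2n+1)/24 - sum(t^3-t)/48 = 840/24 - 12/48 = 34.75.
        z = (W - E[W]) / sqrt(Var[W]) = (10.5 - 14) / 5.8949 = -0.5937.
        Two-sided p = 2*Phi(z) = 0.552691.
Step 6: alpha = 0.1. fail to reject H0.

W+ = 17.5, W- = 10.5, W = min = 10.5, p = 0.552691, fail to reject H0.


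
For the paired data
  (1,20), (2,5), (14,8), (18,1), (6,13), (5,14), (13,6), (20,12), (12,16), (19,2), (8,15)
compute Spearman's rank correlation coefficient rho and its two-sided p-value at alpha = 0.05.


Step 1: Rank x and y separately (midranks; no ties here).
rank(x): 1->1, 2->2, 14->8, 18->9, 6->4, 5->3, 13->7, 20->11, 12->6, 19->10, 8->5
rank(y): 20->11, 5->3, 8->5, 1->1, 13->7, 14->8, 6->4, 12->6, 16->10, 2->2, 15->9
Step 2: d_i = R_x(i) - R_y(i); compute d_i^2.
  (1-11)^2=100, (2-3)^2=1, (8-5)^2=9, (9-1)^2=64, (4-7)^2=9, (3-8)^2=25, (7-4)^2=9, (11-6)^2=25, (6-10)^2=16, (10-2)^2=64, (5-9)^2=16
sum(d^2) = 338.
Step 3: rho = 1 - 6*338 / (11*(11^2 - 1)) = 1 - 2028/1320 = -0.536364.
Step 4: Under H0, t = rho * sqrt((n-2)/(1-rho^2)) = -1.9065 ~ t(9).
Step 5: Two-sided p-value from the t-distribution with 9 df = 0.088953.
Step 6: alpha = 0.05. fail to reject H0.

rho = -0.5364, p = 0.088953, fail to reject H0 at alpha = 0.05.


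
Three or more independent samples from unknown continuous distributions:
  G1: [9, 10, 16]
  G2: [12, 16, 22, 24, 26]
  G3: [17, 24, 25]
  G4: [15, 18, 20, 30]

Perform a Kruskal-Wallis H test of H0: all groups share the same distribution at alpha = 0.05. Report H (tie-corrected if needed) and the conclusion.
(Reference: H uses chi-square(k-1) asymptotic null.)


Step 1: Combine all N = 15 observations and assign midranks.
sorted (value, group, rank): (9,G1,1), (10,G1,2), (12,G2,3), (15,G4,4), (16,G1,5.5), (16,G2,5.5), (17,G3,7), (18,G4,8), (20,G4,9), (22,G2,10), (24,G2,11.5), (24,G3,11.5), (25,G3,13), (26,G2,14), (30,G4,15)
Step 2: Sum ranks within each group.
R_1 = 8.5 (n_1 = 3)
R_2 = 44 (n_2 = 5)
R_3 = 31.5 (n_3 = 3)
R_4 = 36 (n_4 = 4)
Step 3: H = 12/(N(N+1)) * sum(R_i^2/n_i) - 3(N+1)
     = 12/(15*16) * (8.5^2/3 + 44^2/5 + 31.5^2/3 + 36^2/4) - 3*16
     = 0.050000 * 1066.03 - 48
     = 5.301667.
Step 4: Ties present; correction factor C = 1 - 12/(15^3 - 15) = 0.996429. Corrected H = 5.301667 / 0.996429 = 5.320669.
Step 5: Under H0, H ~ chi^2(3); p-value = 0.149767.
Step 6: alpha = 0.05. fail to reject H0.

H = 5.3207, df = 3, p = 0.149767, fail to reject H0.


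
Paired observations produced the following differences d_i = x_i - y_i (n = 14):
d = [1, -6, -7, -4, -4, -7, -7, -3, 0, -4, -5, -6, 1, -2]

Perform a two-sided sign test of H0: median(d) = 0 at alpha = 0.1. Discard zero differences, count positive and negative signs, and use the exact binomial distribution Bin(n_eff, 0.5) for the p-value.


Step 1: Discard zero differences. Original n = 14; n_eff = number of nonzero differences = 13.
Nonzero differences (with sign): +1, -6, -7, -4, -4, -7, -7, -3, -4, -5, -6, +1, -2
Step 2: Count signs: positive = 2, negative = 11.
Step 3: Under H0: P(positive) = 0.5, so the number of positives S ~ Bin(13, 0.5).
Step 4: Two-sided exact p-value = sum of Bin(13,0.5) probabilities at or below the observed probability = 0.022461.
Step 5: alpha = 0.1. reject H0.

n_eff = 13, pos = 2, neg = 11, p = 0.022461, reject H0.


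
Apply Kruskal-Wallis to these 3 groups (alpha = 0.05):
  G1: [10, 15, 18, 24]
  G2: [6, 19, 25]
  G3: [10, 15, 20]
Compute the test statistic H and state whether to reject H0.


Step 1: Combine all N = 10 observations and assign midranks.
sorted (value, group, rank): (6,G2,1), (10,G1,2.5), (10,G3,2.5), (15,G1,4.5), (15,G3,4.5), (18,G1,6), (19,G2,7), (20,G3,8), (24,G1,9), (25,G2,10)
Step 2: Sum ranks within each group.
R_1 = 22 (n_1 = 4)
R_2 = 18 (n_2 = 3)
R_3 = 15 (n_3 = 3)
Step 3: H = 12/(N(N+1)) * sum(R_i^2/n_i) - 3(N+1)
     = 12/(10*11) * (22^2/4 + 18^2/3 + 15^2/3) - 3*11
     = 0.109091 * 304 - 33
     = 0.163636.
Step 4: Ties present; correction factor C = 1 - 12/(10^3 - 10) = 0.987879. Corrected H = 0.163636 / 0.987879 = 0.165644.
Step 5: Under H0, H ~ chi^2(2); p-value = 0.920515.
Step 6: alpha = 0.05. fail to reject H0.

H = 0.1656, df = 2, p = 0.920515, fail to reject H0.


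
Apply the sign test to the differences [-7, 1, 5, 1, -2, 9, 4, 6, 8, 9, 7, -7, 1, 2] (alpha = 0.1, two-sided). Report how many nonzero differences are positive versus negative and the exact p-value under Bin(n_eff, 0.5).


Step 1: Discard zero differences. Original n = 14; n_eff = number of nonzero differences = 14.
Nonzero differences (with sign): -7, +1, +5, +1, -2, +9, +4, +6, +8, +9, +7, -7, +1, +2
Step 2: Count signs: positive = 11, negative = 3.
Step 3: Under H0: P(positive) = 0.5, so the number of positives S ~ Bin(14, 0.5).
Step 4: Two-sided exact p-value = sum of Bin(14,0.5) probabilities at or below the observed probability = 0.057373.
Step 5: alpha = 0.1. reject H0.

n_eff = 14, pos = 11, neg = 3, p = 0.057373, reject H0.


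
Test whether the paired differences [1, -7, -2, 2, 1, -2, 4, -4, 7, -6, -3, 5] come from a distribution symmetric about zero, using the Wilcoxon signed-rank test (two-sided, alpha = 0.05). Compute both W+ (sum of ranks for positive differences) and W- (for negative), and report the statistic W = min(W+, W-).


Step 1: Drop any zero differences (none here) and take |d_i|.
|d| = [1, 7, 2, 2, 1, 2, 4, 4, 7, 6, 3, 5]
Step 2: Midrank |d_i| (ties get averaged ranks).
ranks: |1|->1.5, |7|->11.5, |2|->4, |2|->4, |1|->1.5, |2|->4, |4|->7.5, |4|->7.5, |7|->11.5, |6|->10, |3|->6, |5|->9
Step 3: Attach original signs; sum ranks with positive sign and with negative sign.
W+ = 1.5 + 4 + 1.5 + 7.5 + 11.5 + 9 = 35
W- = 11.5 + 4 + 4 + 7.5 + 10 + 6 = 43
(Check: W+ + W- = 78 should equal n(n+1)/2 = 78.)
Step 4: Test statistic W = min(W+, W-) = 35.
Step 5: Ties in |d|, so use the tie-corrected normal approximation.
        E[W] = n(n+1)/4 = 12*13/4 = 39.
        Tie groups: |d|=1 (t=2), |d|=2 (t=3), |d|=4 (t=2), |d|=7 (t=2); sum(t^3 - t) = 42.
        Var[W] = n(n+1)(2n+1)/24 - sum(t^3-t)/48 = 3900/24 - 42/48 = 161.625.
        z = (W - E[W]) / sqrt(Var[W]) = (35 - 39) / 12.7132 = -0.3146.
        Two-sided p = 2*Phi(z) = 0.753040.
Step 6: alpha = 0.05. fail to reject H0.

W+ = 35, W- = 43, W = min = 35, p = 0.753040, fail to reject H0.


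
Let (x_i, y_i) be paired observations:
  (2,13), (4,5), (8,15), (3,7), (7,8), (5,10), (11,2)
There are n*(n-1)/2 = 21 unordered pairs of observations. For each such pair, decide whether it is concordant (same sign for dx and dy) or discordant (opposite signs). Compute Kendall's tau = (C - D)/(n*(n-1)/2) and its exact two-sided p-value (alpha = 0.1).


Step 1: Enumerate the 21 unordered pairs (i,j) with i<j and classify each by sign(x_j-x_i) * sign(y_j-y_i).
  (1,2):dx=+2,dy=-8->D; (1,3):dx=+6,dy=+2->C; (1,4):dx=+1,dy=-6->D; (1,5):dx=+5,dy=-5->D
  (1,6):dx=+3,dy=-3->D; (1,7):dx=+9,dy=-11->D; (2,3):dx=+4,dy=+10->C; (2,4):dx=-1,dy=+2->D
  (2,5):dx=+3,dy=+3->C; (2,6):dx=+1,dy=+5->C; (2,7):dx=+7,dy=-3->D; (3,4):dx=-5,dy=-8->C
  (3,5):dx=-1,dy=-7->C; (3,6):dx=-3,dy=-5->C; (3,7):dx=+3,dy=-13->D; (4,5):dx=+4,dy=+1->C
  (4,6):dx=+2,dy=+3->C; (4,7):dx=+8,dy=-5->D; (5,6):dx=-2,dy=+2->D; (5,7):dx=+4,dy=-6->D
  (6,7):dx=+6,dy=-8->D
Step 2: C = 9, D = 12, total pairs = 21.
Step 3: tau = (C - D)/(n(n-1)/2) = (9 - 12)/21 = -0.142857.
Step 4: Exact two-sided p-value (enumerate n! = 5040 permutations of y under H0): p = 0.772619.
Step 5: alpha = 0.1. fail to reject H0.

tau_b = -0.1429 (C=9, D=12), p = 0.772619, fail to reject H0.


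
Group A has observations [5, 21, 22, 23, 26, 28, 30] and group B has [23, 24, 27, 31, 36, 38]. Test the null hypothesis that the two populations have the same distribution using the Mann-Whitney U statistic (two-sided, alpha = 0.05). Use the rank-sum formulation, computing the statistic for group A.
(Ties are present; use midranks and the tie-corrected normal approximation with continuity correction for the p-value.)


Step 1: Combine and sort all 13 observations; assign midranks.
sorted (value, group): (5,X), (21,X), (22,X), (23,X), (23,Y), (24,Y), (26,X), (27,Y), (28,X), (30,X), (31,Y), (36,Y), (38,Y)
ranks: 5->1, 21->2, 22->3, 23->4.5, 23->4.5, 24->6, 26->7, 27->8, 28->9, 30->10, 31->11, 36->12, 38->13
Step 2: Rank sum for X: R1 = 1 + 2 + 3 + 4.5 + 7 + 9 + 10 = 36.5.
Step 3: U_X = R1 - n1(n1+1)/2 = 36.5 - 7*8/2 = 36.5 - 28 = 8.5.
       U_Y = n1*n2 - U_X = 42 - 8.5 = 33.5.
Step 4: Ties are present, so use the tie-corrected normal approximation (with continuity correction) for the p-value.
Step 5: p-value = 0.086044; compare to alpha = 0.05. fail to reject H0.

U_X = 8.5, p = 0.086044, fail to reject H0 at alpha = 0.05.


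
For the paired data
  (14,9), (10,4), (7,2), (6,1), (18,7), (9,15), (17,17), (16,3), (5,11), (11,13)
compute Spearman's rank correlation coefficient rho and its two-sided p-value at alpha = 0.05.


Step 1: Rank x and y separately (midranks; no ties here).
rank(x): 14->7, 10->5, 7->3, 6->2, 18->10, 9->4, 17->9, 16->8, 5->1, 11->6
rank(y): 9->6, 4->4, 2->2, 1->1, 7->5, 15->9, 17->10, 3->3, 11->7, 13->8
Step 2: d_i = R_x(i) - R_y(i); compute d_i^2.
  (7-6)^2=1, (5-4)^2=1, (3-2)^2=1, (2-1)^2=1, (10-5)^2=25, (4-9)^2=25, (9-10)^2=1, (8-3)^2=25, (1-7)^2=36, (6-8)^2=4
sum(d^2) = 120.
Step 3: rho = 1 - 6*120 / (10*(10^2 - 1)) = 1 - 720/990 = 0.272727.
Step 4: Under H0, t = rho * sqrt((n-2)/(1-rho^2)) = 0.8018 ~ t(8).
Step 5: Two-sided p-value from the t-distribution with 8 df = 0.445838.
Step 6: alpha = 0.05. fail to reject H0.

rho = 0.2727, p = 0.445838, fail to reject H0 at alpha = 0.05.


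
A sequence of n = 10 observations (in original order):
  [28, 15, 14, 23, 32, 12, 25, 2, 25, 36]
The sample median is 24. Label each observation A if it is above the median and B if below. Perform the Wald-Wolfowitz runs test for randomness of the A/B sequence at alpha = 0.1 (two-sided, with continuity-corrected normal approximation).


Step 1: Compute median = 24; label A = above, B = below.
Labels in order: ABBBABABAA  (n_A = 5, n_B = 5)
Step 2: Count runs R = 7.
Step 3: Under H0 (random ordering), E[R] = 2*n_A*n_B/(n_A+n_B) + 1 = 2*5*5/10 + 1 = 6.0000.
        Var[R] = 2*n_A*n_B*(2*n_A*n_B - n_A - n_B) / ((n_A+n_B)^2 * (n_A+n_B-1)) = 2000/900 = 2.2222.
        SD[R] = 1.4907.
Step 4: Continuity-corrected z = (R - 0.5 - E[R]) / SD[R] = (7 - 0.5 - 6.0000) / 1.4907 = 0.3354.
Step 5: Two-sided p-value via normal approximation = 2*(1 - Phi(|z|)) = 0.737316.
Step 6: alpha = 0.1. fail to reject H0.

R = 7, z = 0.3354, p = 0.737316, fail to reject H0.


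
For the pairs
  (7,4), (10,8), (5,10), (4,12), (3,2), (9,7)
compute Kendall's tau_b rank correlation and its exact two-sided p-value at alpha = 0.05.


Step 1: Enumerate the 15 unordered pairs (i,j) with i<j and classify each by sign(x_j-x_i) * sign(y_j-y_i).
  (1,2):dx=+3,dy=+4->C; (1,3):dx=-2,dy=+6->D; (1,4):dx=-3,dy=+8->D; (1,5):dx=-4,dy=-2->C
  (1,6):dx=+2,dy=+3->C; (2,3):dx=-5,dy=+2->D; (2,4):dx=-6,dy=+4->D; (2,5):dx=-7,dy=-6->C
  (2,6):dx=-1,dy=-1->C; (3,4):dx=-1,dy=+2->D; (3,5):dx=-2,dy=-8->C; (3,6):dx=+4,dy=-3->D
  (4,5):dx=-1,dy=-10->C; (4,6):dx=+5,dy=-5->D; (5,6):dx=+6,dy=+5->C
Step 2: C = 8, D = 7, total pairs = 15.
Step 3: tau = (C - D)/(n(n-1)/2) = (8 - 7)/15 = 0.066667.
Step 4: Exact two-sided p-value (enumerate n! = 720 permutations of y under H0): p = 1.000000.
Step 5: alpha = 0.05. fail to reject H0.

tau_b = 0.0667 (C=8, D=7), p = 1.000000, fail to reject H0.


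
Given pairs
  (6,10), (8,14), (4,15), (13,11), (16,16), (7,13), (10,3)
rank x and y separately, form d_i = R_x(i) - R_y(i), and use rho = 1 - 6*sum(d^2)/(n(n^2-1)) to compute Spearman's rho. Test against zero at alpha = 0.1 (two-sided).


Step 1: Rank x and y separately (midranks; no ties here).
rank(x): 6->2, 8->4, 4->1, 13->6, 16->7, 7->3, 10->5
rank(y): 10->2, 14->5, 15->6, 11->3, 16->7, 13->4, 3->1
Step 2: d_i = R_x(i) - R_y(i); compute d_i^2.
  (2-2)^2=0, (4-5)^2=1, (1-6)^2=25, (6-3)^2=9, (7-7)^2=0, (3-4)^2=1, (5-1)^2=16
sum(d^2) = 52.
Step 3: rho = 1 - 6*52 / (7*(7^2 - 1)) = 1 - 312/336 = 0.071429.
Step 4: Under H0, t = rho * sqrt((n-2)/(1-rho^2)) = 0.1601 ~ t(5).
Step 5: Two-sided p-value from the t-distribution with 5 df = 0.879048.
Step 6: alpha = 0.1. fail to reject H0.

rho = 0.0714, p = 0.879048, fail to reject H0 at alpha = 0.1.


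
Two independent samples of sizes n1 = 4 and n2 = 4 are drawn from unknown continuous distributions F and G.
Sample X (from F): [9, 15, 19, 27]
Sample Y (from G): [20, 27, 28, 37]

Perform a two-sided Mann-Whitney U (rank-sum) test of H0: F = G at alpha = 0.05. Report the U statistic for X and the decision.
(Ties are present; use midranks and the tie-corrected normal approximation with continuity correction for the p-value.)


Step 1: Combine and sort all 8 observations; assign midranks.
sorted (value, group): (9,X), (15,X), (19,X), (20,Y), (27,X), (27,Y), (28,Y), (37,Y)
ranks: 9->1, 15->2, 19->3, 20->4, 27->5.5, 27->5.5, 28->7, 37->8
Step 2: Rank sum for X: R1 = 1 + 2 + 3 + 5.5 = 11.5.
Step 3: U_X = R1 - n1(n1+1)/2 = 11.5 - 4*5/2 = 11.5 - 10 = 1.5.
       U_Y = n1*n2 - U_X = 16 - 1.5 = 14.5.
Step 4: Ties are present, so use the tie-corrected normal approximation (with continuity correction) for the p-value.
Step 5: p-value = 0.081429; compare to alpha = 0.05. fail to reject H0.

U_X = 1.5, p = 0.081429, fail to reject H0 at alpha = 0.05.


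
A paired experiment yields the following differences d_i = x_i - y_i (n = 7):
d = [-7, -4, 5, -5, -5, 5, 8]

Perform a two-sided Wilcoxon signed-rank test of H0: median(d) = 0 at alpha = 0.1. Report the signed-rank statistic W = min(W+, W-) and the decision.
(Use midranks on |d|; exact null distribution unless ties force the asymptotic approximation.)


Step 1: Drop any zero differences (none here) and take |d_i|.
|d| = [7, 4, 5, 5, 5, 5, 8]
Step 2: Midrank |d_i| (ties get averaged ranks).
ranks: |7|->6, |4|->1, |5|->3.5, |5|->3.5, |5|->3.5, |5|->3.5, |8|->7
Step 3: Attach original signs; sum ranks with positive sign and with negative sign.
W+ = 3.5 + 3.5 + 7 = 14
W- = 6 + 1 + 3.5 + 3.5 = 14
(Check: W+ + W- = 28 should equal n(n+1)/2 = 28.)
Step 4: Test statistic W = min(W+, W-) = 14.
Step 5: Ties in |d|, so use the tie-corrected normal approximation.
        E[W] = n(n+1)/4 = 7*8/4 = 14.
        Tie groups: |d|=5 (t=4); sum(t^3 - t) = 60.
        Var[W] = n(n+1)(2n+1)/24 - sum(t^3-t)/48 = 840/24 - 60/48 = 33.75.
        z = (W - E[W]) / sqrt(Var[W]) = (14 - 14) / 5.8095 = 0.0000.
        Two-sided p = 2*Phi(z) = 1.000000.
Step 6: alpha = 0.1. fail to reject H0.

W+ = 14, W- = 14, W = min = 14, p = 1.000000, fail to reject H0.


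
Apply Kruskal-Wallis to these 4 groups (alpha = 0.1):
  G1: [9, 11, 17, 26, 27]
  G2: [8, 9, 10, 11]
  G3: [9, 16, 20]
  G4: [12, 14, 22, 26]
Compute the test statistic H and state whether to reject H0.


Step 1: Combine all N = 16 observations and assign midranks.
sorted (value, group, rank): (8,G2,1), (9,G1,3), (9,G2,3), (9,G3,3), (10,G2,5), (11,G1,6.5), (11,G2,6.5), (12,G4,8), (14,G4,9), (16,G3,10), (17,G1,11), (20,G3,12), (22,G4,13), (26,G1,14.5), (26,G4,14.5), (27,G1,16)
Step 2: Sum ranks within each group.
R_1 = 51 (n_1 = 5)
R_2 = 15.5 (n_2 = 4)
R_3 = 25 (n_3 = 3)
R_4 = 44.5 (n_4 = 4)
Step 3: H = 12/(N(N+1)) * sum(R_i^2/n_i) - 3(N+1)
     = 12/(16*17) * (51^2/5 + 15.5^2/4 + 25^2/3 + 44.5^2/4) - 3*17
     = 0.044118 * 1283.66 - 51
     = 5.631985.
Step 4: Ties present; correction factor C = 1 - 36/(16^3 - 16) = 0.991176. Corrected H = 5.631985 / 0.991176 = 5.682122.
Step 5: Under H0, H ~ chi^2(3); p-value = 0.128143.
Step 6: alpha = 0.1. fail to reject H0.

H = 5.6821, df = 3, p = 0.128143, fail to reject H0.


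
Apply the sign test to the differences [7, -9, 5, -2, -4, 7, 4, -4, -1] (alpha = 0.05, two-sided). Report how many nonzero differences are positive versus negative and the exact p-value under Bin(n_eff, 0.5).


Step 1: Discard zero differences. Original n = 9; n_eff = number of nonzero differences = 9.
Nonzero differences (with sign): +7, -9, +5, -2, -4, +7, +4, -4, -1
Step 2: Count signs: positive = 4, negative = 5.
Step 3: Under H0: P(positive) = 0.5, so the number of positives S ~ Bin(9, 0.5).
Step 4: Two-sided exact p-value = sum of Bin(9,0.5) probabilities at or below the observed probability = 1.000000.
Step 5: alpha = 0.05. fail to reject H0.

n_eff = 9, pos = 4, neg = 5, p = 1.000000, fail to reject H0.


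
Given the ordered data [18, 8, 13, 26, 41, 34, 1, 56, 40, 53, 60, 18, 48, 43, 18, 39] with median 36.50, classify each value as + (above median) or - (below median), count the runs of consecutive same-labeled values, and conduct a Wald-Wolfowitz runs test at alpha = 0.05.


Step 1: Compute median = 36.50; label A = above, B = below.
Labels in order: BBBBABBAAAABAABA  (n_A = 8, n_B = 8)
Step 2: Count runs R = 8.
Step 3: Under H0 (random ordering), E[R] = 2*n_A*n_B/(n_A+n_B) + 1 = 2*8*8/16 + 1 = 9.0000.
        Var[R] = 2*n_A*n_B*(2*n_A*n_B - n_A - n_B) / ((n_A+n_B)^2 * (n_A+n_B-1)) = 14336/3840 = 3.7333.
        SD[R] = 1.9322.
Step 4: Continuity-corrected z = (R + 0.5 - E[R]) / SD[R] = (8 + 0.5 - 9.0000) / 1.9322 = -0.2588.
Step 5: Two-sided p-value via normal approximation = 2*(1 - Phi(|z|)) = 0.795809.
Step 6: alpha = 0.05. fail to reject H0.

R = 8, z = -0.2588, p = 0.795809, fail to reject H0.


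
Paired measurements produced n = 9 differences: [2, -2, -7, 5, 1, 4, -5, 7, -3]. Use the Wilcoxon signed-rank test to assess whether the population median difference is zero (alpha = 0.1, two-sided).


Step 1: Drop any zero differences (none here) and take |d_i|.
|d| = [2, 2, 7, 5, 1, 4, 5, 7, 3]
Step 2: Midrank |d_i| (ties get averaged ranks).
ranks: |2|->2.5, |2|->2.5, |7|->8.5, |5|->6.5, |1|->1, |4|->5, |5|->6.5, |7|->8.5, |3|->4
Step 3: Attach original signs; sum ranks with positive sign and with negative sign.
W+ = 2.5 + 6.5 + 1 + 5 + 8.5 = 23.5
W- = 2.5 + 8.5 + 6.5 + 4 = 21.5
(Check: W+ + W- = 45 should equal n(n+1)/2 = 45.)
Step 4: Test statistic W = min(W+, W-) = 21.5.
Step 5: Ties in |d|, so use the tie-corrected normal approximation.
        E[W] = n(n+1)/4 = 9*10/4 = 22.5.
        Tie groups: |d|=2 (t=2), |d|=5 (t=2), |d|=7 (t=2); sum(t^3 - t) = 18.
        Var[W] = n(n+1)(2n+1)/24 - sum(t^3-t)/48 = 1710/24 - 18/48 = 70.875.
        z = (W - E[W]) / sqrt(Var[W]) = (21.5 - 22.5) / 8.4187 = -0.1188.
        Two-sided p = 2*Phi(z) = 0.905447.
Step 6: alpha = 0.1. fail to reject H0.

W+ = 23.5, W- = 21.5, W = min = 21.5, p = 0.905447, fail to reject H0.


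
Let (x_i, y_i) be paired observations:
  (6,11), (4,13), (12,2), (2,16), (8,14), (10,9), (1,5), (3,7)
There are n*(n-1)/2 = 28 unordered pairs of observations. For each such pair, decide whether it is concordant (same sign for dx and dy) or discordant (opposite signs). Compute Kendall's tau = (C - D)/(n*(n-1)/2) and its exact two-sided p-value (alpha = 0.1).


Step 1: Enumerate the 28 unordered pairs (i,j) with i<j and classify each by sign(x_j-x_i) * sign(y_j-y_i).
  (1,2):dx=-2,dy=+2->D; (1,3):dx=+6,dy=-9->D; (1,4):dx=-4,dy=+5->D; (1,5):dx=+2,dy=+3->C
  (1,6):dx=+4,dy=-2->D; (1,7):dx=-5,dy=-6->C; (1,8):dx=-3,dy=-4->C; (2,3):dx=+8,dy=-11->D
  (2,4):dx=-2,dy=+3->D; (2,5):dx=+4,dy=+1->C; (2,6):dx=+6,dy=-4->D; (2,7):dx=-3,dy=-8->C
  (2,8):dx=-1,dy=-6->C; (3,4):dx=-10,dy=+14->D; (3,5):dx=-4,dy=+12->D; (3,6):dx=-2,dy=+7->D
  (3,7):dx=-11,dy=+3->D; (3,8):dx=-9,dy=+5->D; (4,5):dx=+6,dy=-2->D; (4,6):dx=+8,dy=-7->D
  (4,7):dx=-1,dy=-11->C; (4,8):dx=+1,dy=-9->D; (5,6):dx=+2,dy=-5->D; (5,7):dx=-7,dy=-9->C
  (5,8):dx=-5,dy=-7->C; (6,7):dx=-9,dy=-4->C; (6,8):dx=-7,dy=-2->C; (7,8):dx=+2,dy=+2->C
Step 2: C = 12, D = 16, total pairs = 28.
Step 3: tau = (C - D)/(n(n-1)/2) = (12 - 16)/28 = -0.142857.
Step 4: Exact two-sided p-value (enumerate n! = 40320 permutations of y under H0): p = 0.719544.
Step 5: alpha = 0.1. fail to reject H0.

tau_b = -0.1429 (C=12, D=16), p = 0.719544, fail to reject H0.
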